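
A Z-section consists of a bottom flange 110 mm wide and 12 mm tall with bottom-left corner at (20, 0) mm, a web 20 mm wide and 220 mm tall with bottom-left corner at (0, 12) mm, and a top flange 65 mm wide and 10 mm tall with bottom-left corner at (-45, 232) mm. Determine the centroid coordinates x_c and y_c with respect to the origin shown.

x_c = 21.17 mm, y_c = 109.70 mm

Part | A | x̄ᵢ | ȳᵢ | A·x̄ᵢ | A·ȳᵢ
bottom flange | 1320.00 | 75.00 | 6.00 | 99000.00 | 7920.00
web | 4400.00 | 10.00 | 122.00 | 44000.00 | 536800.00
top flange | 650.00 | -12.50 | 237.00 | -8125.00 | 154050.00
Σ | 6370.00 |  |  | 134875.00 | 698770.00
x_c = 134875.00 / 6370.00 = 21.17 mm
y_c = 698770.00 / 6370.00 = 109.70 mm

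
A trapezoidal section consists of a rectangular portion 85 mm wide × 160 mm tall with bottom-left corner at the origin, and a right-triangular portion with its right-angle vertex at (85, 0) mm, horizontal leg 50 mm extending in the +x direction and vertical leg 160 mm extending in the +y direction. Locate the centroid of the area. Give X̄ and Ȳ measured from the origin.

rectangular portion: A = 85 × 160 = 13600.00, centroid at (42.50, 80.00).
triangular portion: A = ½·50·160 = 4000.00, centroid at (101.67, 53.33).
ΣA = 17600.00 mm²
ΣAX̄ = (13600.00)(42.50) + (4000.00)(101.67) = 984666.67 mm³
ΣAȲ = (13600.00)(80.00) + (4000.00)(53.33) = 1301333.33 mm³
X̄ = 984666.67 / 17600.00 = 55.95 mm
Ȳ = 1301333.33 / 17600.00 = 73.94 mm

X̄ = 55.95 mm, Ȳ = 73.94 mm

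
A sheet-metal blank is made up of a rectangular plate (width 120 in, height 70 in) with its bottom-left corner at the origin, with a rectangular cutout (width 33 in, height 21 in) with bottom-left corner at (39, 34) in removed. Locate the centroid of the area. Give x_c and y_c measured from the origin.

plate: A = 120 × 70 = 8400.00, centroid at (60.00, 35.00).
hole: A = −(33 × 21) = -693.00, centroid at (55.50, 44.50).
ΣA = 7707.00 in²
ΣAx_c = (8400.00)(60.00) + (-693.00)(55.50) = 465538.50 in³
ΣAy_c = (8400.00)(35.00) + (-693.00)(44.50) = 263161.50 in³
x_c = 465538.50 / 7707.00 = 60.40 in
y_c = 263161.50 / 7707.00 = 34.15 in

x_c = 60.40 in, y_c = 34.15 in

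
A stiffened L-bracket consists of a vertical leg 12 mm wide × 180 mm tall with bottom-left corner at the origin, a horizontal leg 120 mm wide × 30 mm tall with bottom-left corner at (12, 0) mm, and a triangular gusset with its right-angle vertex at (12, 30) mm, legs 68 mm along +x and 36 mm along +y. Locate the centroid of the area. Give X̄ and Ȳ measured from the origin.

X̄ = 45.04 mm, Ȳ = 42.93 mm

vertical leg: A = 12 × 180 = 2160.00, centroid at (6.00, 90.00).
horizontal leg: A = 120 × 30 = 3600.00, centroid at (72.00, 15.00).
gusset: A = ½·68·36 = 1224.00, centroid at (34.67, 42.00).
ΣA = 6984.00 mm²
ΣAX̄ = (2160.00)(6.00) + (3600.00)(72.00) + (1224.00)(34.67) = 314592.00 mm³
ΣAȲ = (2160.00)(90.00) + (3600.00)(15.00) + (1224.00)(42.00) = 299808.00 mm³
X̄ = 314592.00 / 6984.00 = 45.04 mm
Ȳ = 299808.00 / 6984.00 = 42.93 mm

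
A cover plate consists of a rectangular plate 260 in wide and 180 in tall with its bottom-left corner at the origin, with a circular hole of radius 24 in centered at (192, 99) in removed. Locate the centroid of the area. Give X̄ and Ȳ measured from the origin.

Part | A | x̄ᵢ | ȳᵢ | A·x̄ᵢ | A·ȳᵢ
plate | 46800.00 | 130.00 | 90.00 | 6084000.00 | 4212000.00
hole | -1809.56 | 192.00 | 99.00 | -347435.01 | -179146.18
Σ | 44990.44 |  |  | 5736564.99 | 4032853.82
X̄ = 5736564.99 / 44990.44 = 127.51 in
Ȳ = 4032853.82 / 44990.44 = 89.64 in

X̄ = 127.51 in, Ȳ = 89.64 in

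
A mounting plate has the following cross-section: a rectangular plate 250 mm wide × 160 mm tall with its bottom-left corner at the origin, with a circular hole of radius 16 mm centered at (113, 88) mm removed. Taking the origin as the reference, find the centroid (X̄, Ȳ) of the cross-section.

X̄ = 125.25 mm, Ȳ = 79.84 mm

plate: A = 250 × 160 = 40000.00, centroid at (125.00, 80.00).
hole: A = −π·16² = -804.25, centroid at (113.00, 88.00).
ΣA = 39195.75 mm²
ΣAX̄ = (40000.00)(125.00) + (-804.25)(113.00) = 4909120.01 mm³
ΣAȲ = (40000.00)(80.00) + (-804.25)(88.00) = 3129226.20 mm³
X̄ = 4909120.01 / 39195.75 = 125.25 mm
Ȳ = 3129226.20 / 39195.75 = 79.84 mm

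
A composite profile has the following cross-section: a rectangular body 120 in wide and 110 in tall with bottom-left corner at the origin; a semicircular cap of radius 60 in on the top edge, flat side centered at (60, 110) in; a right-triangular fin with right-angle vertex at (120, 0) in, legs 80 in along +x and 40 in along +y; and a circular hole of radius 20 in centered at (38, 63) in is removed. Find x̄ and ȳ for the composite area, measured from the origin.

x̄ = 68.66 in, ȳ = 74.70 in

rectangular body: A = 120 × 110 = 13200.00, centroid at (60.00, 55.00).
semicircular top: A = ½π·60² = 5654.87, centroid at (60.00, 135.46).
triangular fin: A = ½·80·40 = 1600.00, centroid at (146.67, 13.33).
hole: A = −π·20² = -1256.64, centroid at (38.00, 63.00).
ΣA = 19198.23 in²
ΣAx̄ = (13200.00)(60.00) + (5654.87)(60.00) + (1600.00)(146.67) + (-1256.64)(38.00) = 1318206.46 in³
ΣAȳ = (13200.00)(55.00) + (5654.87)(135.46) + (1600.00)(13.33) + (-1256.64)(63.00) = 1434200.54 in³
x̄ = 1318206.46 / 19198.23 = 68.66 in
ȳ = 1434200.54 / 19198.23 = 74.70 in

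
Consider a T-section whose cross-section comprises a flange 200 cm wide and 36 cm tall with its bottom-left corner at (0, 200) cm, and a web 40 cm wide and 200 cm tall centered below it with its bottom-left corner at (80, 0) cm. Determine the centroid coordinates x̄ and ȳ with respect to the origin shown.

x̄ = 100.00 cm, ȳ = 155.89 cm

web: A = 40 × 200 = 8000.00, centroid at (100.00, 100.00).
flange: A = 200 × 36 = 7200.00, centroid at (100.00, 218.00).
ΣA = 15200.00 cm²
ΣAx̄ = (8000.00)(100.00) + (7200.00)(100.00) = 1520000.00 cm³
ΣAȳ = (8000.00)(100.00) + (7200.00)(218.00) = 2369600.00 cm³
x̄ = 1520000.00 / 15200.00 = 100.00 cm
ȳ = 2369600.00 / 15200.00 = 155.89 cm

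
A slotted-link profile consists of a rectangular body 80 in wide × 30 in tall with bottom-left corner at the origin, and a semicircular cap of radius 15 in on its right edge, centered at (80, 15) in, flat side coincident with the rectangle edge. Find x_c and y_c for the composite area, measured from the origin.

x_c = 45.95 in, y_c = 15.00 in

rectangular body: A = 80 × 30 = 2400.00, centroid at (40.00, 15.00).
semicircular end: A = ½π·15² = 353.43, centroid at (86.37, 15.00).
ΣA = 2753.43 in²
ΣAx_c = (2400.00)(40.00) + (353.43)(86.37) = 126524.33 in³
ΣAy_c = (2400.00)(15.00) + (353.43)(15.00) = 41301.44 in³
x_c = 126524.33 / 2753.43 = 45.95 in
y_c = 41301.44 / 2753.43 = 15.00 in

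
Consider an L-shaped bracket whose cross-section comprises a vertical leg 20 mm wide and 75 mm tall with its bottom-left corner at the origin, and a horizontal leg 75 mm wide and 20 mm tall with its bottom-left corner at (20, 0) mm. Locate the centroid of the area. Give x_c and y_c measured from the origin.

vertical leg: A = 20 × 75 = 1500.00, centroid at (10.00, 37.50).
horizontal leg: A = 75 × 20 = 1500.00, centroid at (57.50, 10.00).
ΣA = 3000.00 mm²
ΣAx_c = (1500.00)(10.00) + (1500.00)(57.50) = 101250.00 mm³
ΣAy_c = (1500.00)(37.50) + (1500.00)(10.00) = 71250.00 mm³
x_c = 101250.00 / 3000.00 = 33.75 mm
y_c = 71250.00 / 3000.00 = 23.75 mm

x_c = 33.75 mm, y_c = 23.75 mm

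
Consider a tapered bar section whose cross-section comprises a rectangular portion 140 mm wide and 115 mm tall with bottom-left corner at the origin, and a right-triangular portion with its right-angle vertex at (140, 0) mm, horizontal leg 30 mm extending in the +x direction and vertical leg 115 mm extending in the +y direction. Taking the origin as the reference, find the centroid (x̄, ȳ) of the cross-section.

x̄ = 77.74 mm, ȳ = 55.65 mm

Part | A | x̄ᵢ | ȳᵢ | A·x̄ᵢ | A·ȳᵢ
rectangular portion | 16100.00 | 70.00 | 57.50 | 1127000.00 | 925750.00
triangular portion | 1725.00 | 150.00 | 38.33 | 258750.00 | 66125.00
Σ | 17825.00 |  |  | 1385750.00 | 991875.00
x̄ = 1385750.00 / 17825.00 = 77.74 mm
ȳ = 991875.00 / 17825.00 = 55.65 mm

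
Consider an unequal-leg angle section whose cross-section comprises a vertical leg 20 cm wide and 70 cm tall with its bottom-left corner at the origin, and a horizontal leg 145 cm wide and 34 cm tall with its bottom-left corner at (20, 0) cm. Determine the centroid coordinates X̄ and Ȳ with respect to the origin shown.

X̄ = 74.25 cm, Ȳ = 20.98 cm

vertical leg: A = 20 × 70 = 1400.00, centroid at (10.00, 35.00).
horizontal leg: A = 145 × 34 = 4930.00, centroid at (92.50, 17.00).
ΣA = 6330.00 cm², ΣAX̄ = 470025.00 cm³, ΣAȲ = 132810.00 cm³.
X̄ = 470025.00/6330.00 = 74.25 cm; Ȳ = 132810.00/6330.00 = 20.98 cm.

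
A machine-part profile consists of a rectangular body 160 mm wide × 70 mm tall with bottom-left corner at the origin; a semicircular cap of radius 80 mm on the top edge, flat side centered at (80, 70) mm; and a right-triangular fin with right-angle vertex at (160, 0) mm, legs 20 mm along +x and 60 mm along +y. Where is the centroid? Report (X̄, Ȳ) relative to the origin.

Part | A | x̄ᵢ | ȳᵢ | A·x̄ᵢ | A·ȳᵢ
rectangular body | 11200.00 | 80.00 | 35.00 | 896000.00 | 392000.00
semicircular top | 10053.10 | 80.00 | 103.95 | 804247.72 | 1045050.09
triangular fin | 600.00 | 166.67 | 20.00 | 100000.00 | 12000.00
Σ | 21853.10 |  |  | 1800247.72 | 1449050.09
X̄ = 1800247.72 / 21853.10 = 82.38 mm
Ȳ = 1449050.09 / 21853.10 = 66.31 mm

X̄ = 82.38 mm, Ȳ = 66.31 mm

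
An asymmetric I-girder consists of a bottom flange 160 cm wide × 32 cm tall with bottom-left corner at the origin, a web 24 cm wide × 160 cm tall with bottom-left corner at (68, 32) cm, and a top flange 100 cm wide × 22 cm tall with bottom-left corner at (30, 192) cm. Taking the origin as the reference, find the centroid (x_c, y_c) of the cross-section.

bottom flange: A = 160 × 32 = 5120.00, centroid at (80.00, 16.00).
web: A = 24 × 160 = 3840.00, centroid at (80.00, 112.00).
top flange: A = 100 × 22 = 2200.00, centroid at (80.00, 203.00).
ΣA = 11160.00 cm², ΣAx_c = 892800.00 cm³, ΣAy_c = 958600.00 cm³.
x_c = 892800.00/11160.00 = 80.00 cm; y_c = 958600.00/11160.00 = 85.90 cm.

x_c = 80.00 cm, y_c = 85.90 cm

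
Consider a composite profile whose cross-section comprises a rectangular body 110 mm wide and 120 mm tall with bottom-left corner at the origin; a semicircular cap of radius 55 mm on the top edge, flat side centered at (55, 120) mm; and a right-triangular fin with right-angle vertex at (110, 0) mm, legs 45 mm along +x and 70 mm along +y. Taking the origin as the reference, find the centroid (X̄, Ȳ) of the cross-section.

Part | A | x̄ᵢ | ȳᵢ | A·x̄ᵢ | A·ȳᵢ
rectangular body | 13200.00 | 55.00 | 60.00 | 726000.00 | 792000.00
semicircular top | 4751.66 | 55.00 | 143.34 | 261341.24 | 681115.73
triangular fin | 1575.00 | 125.00 | 23.33 | 196875.00 | 36750.00
Σ | 19526.66 |  |  | 1184216.24 | 1509865.73
X̄ = 1184216.24 / 19526.66 = 60.65 mm
Ȳ = 1509865.73 / 19526.66 = 77.32 mm

X̄ = 60.65 mm, Ȳ = 77.32 mm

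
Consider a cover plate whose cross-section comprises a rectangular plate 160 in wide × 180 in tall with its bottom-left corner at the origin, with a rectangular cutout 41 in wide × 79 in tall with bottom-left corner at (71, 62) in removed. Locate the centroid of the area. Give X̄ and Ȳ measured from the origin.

plate: A = 160 × 180 = 28800.00, centroid at (80.00, 90.00).
hole: A = −(41 × 79) = -3239.00, centroid at (91.50, 101.50).
ΣA = 25561.00 in², ΣAX̄ = 2007631.50 in³, ΣAȲ = 2263241.50 in³.
X̄ = 2007631.50/25561.00 = 78.54 in; Ȳ = 2263241.50/25561.00 = 88.54 in.

X̄ = 78.54 in, Ȳ = 88.54 in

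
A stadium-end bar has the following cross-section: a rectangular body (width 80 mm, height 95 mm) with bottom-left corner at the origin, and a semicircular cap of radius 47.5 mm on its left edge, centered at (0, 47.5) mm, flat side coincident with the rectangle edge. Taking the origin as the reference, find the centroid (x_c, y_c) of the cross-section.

rectangular body: A = 80 × 95 = 7600.00, centroid at (40.00, 47.50).
semicircular end: A = ½π·47.5² = 3544.11, centroid at (-20.16, 47.50).
ΣA = 11144.11 mm²
ΣAx_c = (7600.00)(40.00) + (3544.11)(-20.16) = 232552.08 mm³
ΣAy_c = (7600.00)(47.50) + (3544.11)(47.50) = 529345.19 mm³
x_c = 232552.08 / 11144.11 = 20.87 mm
y_c = 529345.19 / 11144.11 = 47.50 mm

x_c = 20.87 mm, y_c = 47.50 mm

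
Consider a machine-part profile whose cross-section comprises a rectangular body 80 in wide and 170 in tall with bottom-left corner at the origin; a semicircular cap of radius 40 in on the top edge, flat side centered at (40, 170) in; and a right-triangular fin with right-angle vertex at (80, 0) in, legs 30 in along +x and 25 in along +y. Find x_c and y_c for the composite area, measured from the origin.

rectangular body: A = 80 × 170 = 13600.00, centroid at (40.00, 85.00).
semicircular top: A = ½π·40² = 2513.27, centroid at (40.00, 186.98).
triangular fin: A = ½·30·25 = 375.00, centroid at (90.00, 8.33).
ΣA = 16488.27 in²
ΣAx_c = (13600.00)(40.00) + (2513.27)(40.00) + (375.00)(90.00) = 678280.96 in³
ΣAy_c = (13600.00)(85.00) + (2513.27)(186.98) + (375.00)(8.33) = 1629048.27 in³
x_c = 678280.96 / 16488.27 = 41.14 in
y_c = 1629048.27 / 16488.27 = 98.80 in

x_c = 41.14 in, y_c = 98.80 in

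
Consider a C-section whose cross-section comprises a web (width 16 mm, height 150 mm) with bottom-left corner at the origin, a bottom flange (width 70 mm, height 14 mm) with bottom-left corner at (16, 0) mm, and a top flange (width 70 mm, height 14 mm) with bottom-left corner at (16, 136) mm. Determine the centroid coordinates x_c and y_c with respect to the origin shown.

x_c = 27.33 mm, y_c = 75.00 mm

Part | A | x̄ᵢ | ȳᵢ | A·x̄ᵢ | A·ȳᵢ
web | 2400.00 | 8.00 | 75.00 | 19200.00 | 180000.00
bottom flange | 980.00 | 51.00 | 7.00 | 49980.00 | 6860.00
top flange | 980.00 | 51.00 | 143.00 | 49980.00 | 140140.00
Σ | 4360.00 |  |  | 119160.00 | 327000.00
x_c = 119160.00 / 4360.00 = 27.33 mm
y_c = 327000.00 / 4360.00 = 75.00 mm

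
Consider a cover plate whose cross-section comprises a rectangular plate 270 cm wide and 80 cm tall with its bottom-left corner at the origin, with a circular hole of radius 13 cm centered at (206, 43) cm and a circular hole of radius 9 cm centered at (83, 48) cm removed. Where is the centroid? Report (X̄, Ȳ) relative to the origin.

X̄ = 133.82 cm, Ȳ = 39.83 cm

Part | A | x̄ᵢ | ȳᵢ | A·x̄ᵢ | A·ȳᵢ
plate | 21600.00 | 135.00 | 40.00 | 2916000.00 | 864000.00
hole 1 | -530.93 | 206.00 | 43.00 | -109371.41 | -22829.95
hole 2 | -254.47 | 83.00 | 48.00 | -21120.93 | -12214.51
Σ | 20814.60 |  |  | 2785507.67 | 828955.53
X̄ = 2785507.67 / 20814.60 = 133.82 cm
Ȳ = 828955.53 / 20814.60 = 39.83 cm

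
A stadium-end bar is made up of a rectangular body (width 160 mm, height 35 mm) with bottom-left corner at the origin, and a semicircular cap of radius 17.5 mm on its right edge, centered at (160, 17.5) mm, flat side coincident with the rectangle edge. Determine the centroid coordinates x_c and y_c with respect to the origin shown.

rectangular body: A = 160 × 35 = 5600.00, centroid at (80.00, 17.50).
semicircular end: A = ½π·17.5² = 481.06, centroid at (167.43, 17.50).
ΣA = 6081.06 mm²
ΣAx_c = (5600.00)(80.00) + (481.06)(167.43) = 528541.94 mm³
ΣAy_c = (5600.00)(17.50) + (481.06)(17.50) = 106418.49 mm³
x_c = 528541.94 / 6081.06 = 86.92 mm
y_c = 106418.49 / 6081.06 = 17.50 mm

x_c = 86.92 mm, y_c = 17.50 mm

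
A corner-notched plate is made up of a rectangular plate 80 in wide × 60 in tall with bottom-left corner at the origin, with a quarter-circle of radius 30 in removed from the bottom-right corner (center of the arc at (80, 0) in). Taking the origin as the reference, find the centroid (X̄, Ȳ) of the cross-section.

X̄ = 35.29 in, Ȳ = 32.98 in

plate: A = 80 × 60 = 4800.00, centroid at (40.00, 30.00).
removed quarter-circle: A = −¼π·30² = -706.86, centroid at (67.27, 12.73).
ΣA = 4093.14 in², ΣAX̄ = 144451.33 in³, ΣAȲ = 135000.00 in³.
X̄ = 144451.33/4093.14 = 35.29 in; Ȳ = 135000.00/4093.14 = 32.98 in.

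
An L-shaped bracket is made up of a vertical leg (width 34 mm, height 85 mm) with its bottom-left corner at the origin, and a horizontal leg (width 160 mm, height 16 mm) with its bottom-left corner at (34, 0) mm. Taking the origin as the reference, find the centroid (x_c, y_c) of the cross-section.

vertical leg: A = 34 × 85 = 2890.00, centroid at (17.00, 42.50).
horizontal leg: A = 160 × 16 = 2560.00, centroid at (114.00, 8.00).
ΣA = 5450.00 mm², ΣAx_c = 340970.00 mm³, ΣAy_c = 143305.00 mm³.
x_c = 340970.00/5450.00 = 62.56 mm; y_c = 143305.00/5450.00 = 26.29 mm.

x_c = 62.56 mm, y_c = 26.29 mm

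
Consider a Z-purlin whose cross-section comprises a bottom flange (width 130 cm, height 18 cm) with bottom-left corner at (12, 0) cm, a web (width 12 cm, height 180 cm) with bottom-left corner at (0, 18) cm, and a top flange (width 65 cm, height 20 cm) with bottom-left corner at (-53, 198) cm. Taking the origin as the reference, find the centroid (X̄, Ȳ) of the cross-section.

bottom flange: A = 130 × 18 = 2340.00, centroid at (77.00, 9.00).
web: A = 12 × 180 = 2160.00, centroid at (6.00, 108.00).
top flange: A = 65 × 20 = 1300.00, centroid at (-20.50, 208.00).
ΣA = 5800.00 cm²
ΣAX̄ = (2340.00)(77.00) + (2160.00)(6.00) + (1300.00)(-20.50) = 166490.00 cm³
ΣAȲ = (2340.00)(9.00) + (2160.00)(108.00) + (1300.00)(208.00) = 524740.00 cm³
X̄ = 166490.00 / 5800.00 = 28.71 cm
Ȳ = 524740.00 / 5800.00 = 90.47 cm

X̄ = 28.71 cm, Ȳ = 90.47 cm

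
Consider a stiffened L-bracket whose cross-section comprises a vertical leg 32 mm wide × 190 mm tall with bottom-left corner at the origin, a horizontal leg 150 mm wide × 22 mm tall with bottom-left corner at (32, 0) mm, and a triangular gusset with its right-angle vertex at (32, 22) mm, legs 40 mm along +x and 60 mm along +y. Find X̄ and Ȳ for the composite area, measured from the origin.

vertical leg: A = 32 × 190 = 6080.00, centroid at (16.00, 95.00).
horizontal leg: A = 150 × 22 = 3300.00, centroid at (107.00, 11.00).
gusset: A = ½·40·60 = 1200.00, centroid at (45.33, 42.00).
ΣA = 10580.00 mm², ΣAX̄ = 504780.00 mm³, ΣAȲ = 664300.00 mm³.
X̄ = 504780.00/10580.00 = 47.71 mm; Ȳ = 664300.00/10580.00 = 62.79 mm.

X̄ = 47.71 mm, Ȳ = 62.79 mm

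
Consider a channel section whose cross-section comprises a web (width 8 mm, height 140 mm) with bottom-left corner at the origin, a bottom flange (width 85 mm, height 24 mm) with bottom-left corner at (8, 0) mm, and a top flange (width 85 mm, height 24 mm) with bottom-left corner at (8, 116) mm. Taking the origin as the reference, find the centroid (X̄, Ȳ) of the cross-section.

X̄ = 40.48 mm, Ȳ = 70.00 mm

Part | A | x̄ᵢ | ȳᵢ | A·x̄ᵢ | A·ȳᵢ
web | 1120.00 | 4.00 | 70.00 | 4480.00 | 78400.00
bottom flange | 2040.00 | 50.50 | 12.00 | 103020.00 | 24480.00
top flange | 2040.00 | 50.50 | 128.00 | 103020.00 | 261120.00
Σ | 5200.00 |  |  | 210520.00 | 364000.00
X̄ = 210520.00 / 5200.00 = 40.48 mm
Ȳ = 364000.00 / 5200.00 = 70.00 mm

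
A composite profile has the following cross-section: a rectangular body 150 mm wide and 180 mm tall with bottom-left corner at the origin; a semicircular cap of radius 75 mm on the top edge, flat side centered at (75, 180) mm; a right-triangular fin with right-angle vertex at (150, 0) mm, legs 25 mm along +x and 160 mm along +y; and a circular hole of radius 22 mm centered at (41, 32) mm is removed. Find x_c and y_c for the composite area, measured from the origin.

rectangular body: A = 150 × 180 = 27000.00, centroid at (75.00, 90.00).
semicircular top: A = ½π·75² = 8835.73, centroid at (75.00, 211.83).
triangular fin: A = ½·25·160 = 2000.00, centroid at (158.33, 53.33).
hole: A = −π·22² = -1520.53, centroid at (41.00, 32.00).
ΣA = 36315.20 mm², ΣAx_c = 2942004.60 mm³, ΣAy_c = 4359690.96 mm³.
x_c = 2942004.60/36315.20 = 81.01 mm; y_c = 4359690.96/36315.20 = 120.05 mm.

x_c = 81.01 mm, y_c = 120.05 mm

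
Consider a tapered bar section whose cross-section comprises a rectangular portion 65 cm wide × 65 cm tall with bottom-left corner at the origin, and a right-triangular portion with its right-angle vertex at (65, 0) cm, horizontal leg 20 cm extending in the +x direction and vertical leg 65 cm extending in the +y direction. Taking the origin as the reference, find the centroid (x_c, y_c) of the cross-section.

rectangular portion: A = 65 × 65 = 4225.00, centroid at (32.50, 32.50).
triangular portion: A = ½·20·65 = 650.00, centroid at (71.67, 21.67).
ΣA = 4875.00 cm²
ΣAx_c = (4225.00)(32.50) + (650.00)(71.67) = 183895.83 cm³
ΣAy_c = (4225.00)(32.50) + (650.00)(21.67) = 151395.83 cm³
x_c = 183895.83 / 4875.00 = 37.72 cm
y_c = 151395.83 / 4875.00 = 31.06 cm

x_c = 37.72 cm, y_c = 31.06 cm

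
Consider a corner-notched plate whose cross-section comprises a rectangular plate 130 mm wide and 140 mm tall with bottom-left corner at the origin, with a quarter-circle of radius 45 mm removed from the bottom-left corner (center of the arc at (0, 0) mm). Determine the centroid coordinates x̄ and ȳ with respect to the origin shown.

x̄ = 69.40 mm, ȳ = 74.87 mm

plate: A = 130 × 140 = 18200.00, centroid at (65.00, 70.00).
removed quarter-circle: A = −¼π·45² = -1590.43, centroid at (19.10, 19.10).
ΣA = 16609.57 mm², ΣAx̄ = 1152625.00 mm³, ΣAȳ = 1243625.00 mm³.
x̄ = 1152625.00/16609.57 = 69.40 mm; ȳ = 1243625.00/16609.57 = 74.87 mm.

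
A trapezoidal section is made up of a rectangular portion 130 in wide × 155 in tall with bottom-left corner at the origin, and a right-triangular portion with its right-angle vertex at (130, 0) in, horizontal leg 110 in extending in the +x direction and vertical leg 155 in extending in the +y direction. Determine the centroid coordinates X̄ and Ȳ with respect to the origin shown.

X̄ = 95.23 in, Ȳ = 69.82 in

Part | A | x̄ᵢ | ȳᵢ | A·x̄ᵢ | A·ȳᵢ
rectangular portion | 20150.00 | 65.00 | 77.50 | 1309750.00 | 1561625.00
triangular portion | 8525.00 | 166.67 | 51.67 | 1420833.33 | 440458.33
Σ | 28675.00 |  |  | 2730583.33 | 2002083.33
X̄ = 2730583.33 / 28675.00 = 95.23 in
Ȳ = 2002083.33 / 28675.00 = 69.82 in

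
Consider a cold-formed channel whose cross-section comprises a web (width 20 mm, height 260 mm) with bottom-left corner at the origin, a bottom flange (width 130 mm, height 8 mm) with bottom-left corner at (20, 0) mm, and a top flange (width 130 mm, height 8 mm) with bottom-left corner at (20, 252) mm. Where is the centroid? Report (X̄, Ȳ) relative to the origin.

X̄ = 31.43 mm, Ȳ = 130.00 mm

web: A = 20 × 260 = 5200.00, centroid at (10.00, 130.00).
bottom flange: A = 130 × 8 = 1040.00, centroid at (85.00, 4.00).
top flange: A = 130 × 8 = 1040.00, centroid at (85.00, 256.00).
ΣA = 7280.00 mm²
ΣAX̄ = (5200.00)(10.00) + (1040.00)(85.00) + (1040.00)(85.00) = 228800.00 mm³
ΣAȲ = (5200.00)(130.00) + (1040.00)(4.00) + (1040.00)(256.00) = 946400.00 mm³
X̄ = 228800.00 / 7280.00 = 31.43 mm
Ȳ = 946400.00 / 7280.00 = 130.00 mm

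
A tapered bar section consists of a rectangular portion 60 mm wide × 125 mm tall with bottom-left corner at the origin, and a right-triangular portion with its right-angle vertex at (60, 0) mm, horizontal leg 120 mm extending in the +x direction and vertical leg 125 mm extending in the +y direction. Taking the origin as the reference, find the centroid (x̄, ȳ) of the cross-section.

x̄ = 65.00 mm, ȳ = 52.08 mm

Part | A | x̄ᵢ | ȳᵢ | A·x̄ᵢ | A·ȳᵢ
rectangular portion | 7500.00 | 30.00 | 62.50 | 225000.00 | 468750.00
triangular portion | 7500.00 | 100.00 | 41.67 | 750000.00 | 312500.00
Σ | 15000.00 |  |  | 975000.00 | 781250.00
x̄ = 975000.00 / 15000.00 = 65.00 mm
ȳ = 781250.00 / 15000.00 = 52.08 mm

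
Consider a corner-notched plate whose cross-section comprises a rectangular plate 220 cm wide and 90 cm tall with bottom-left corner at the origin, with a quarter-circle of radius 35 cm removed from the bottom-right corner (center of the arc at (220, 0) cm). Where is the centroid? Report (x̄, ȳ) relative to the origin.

x̄ = 105.14 cm, ȳ = 46.54 cm

plate: A = 220 × 90 = 19800.00, centroid at (110.00, 45.00).
removed quarter-circle: A = −¼π·35² = -962.11, centroid at (205.15, 14.85).
ΣA = 18837.89 cm²
ΣAx̄ = (19800.00)(110.00) + (-962.11)(205.15) = 1980626.86 cm³
ΣAȳ = (19800.00)(45.00) + (-962.11)(14.85) = 876708.33 cm³
x̄ = 1980626.86 / 18837.89 = 105.14 cm
ȳ = 876708.33 / 18837.89 = 46.54 cm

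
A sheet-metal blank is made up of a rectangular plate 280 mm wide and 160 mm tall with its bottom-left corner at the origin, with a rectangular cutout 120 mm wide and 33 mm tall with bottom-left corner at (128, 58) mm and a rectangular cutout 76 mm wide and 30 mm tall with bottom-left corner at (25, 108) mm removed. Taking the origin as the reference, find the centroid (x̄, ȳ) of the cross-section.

x̄ = 139.62 mm, ȳ = 78.02 mm

Part | A | x̄ᵢ | ȳᵢ | A·x̄ᵢ | A·ȳᵢ
plate | 44800.00 | 140.00 | 80.00 | 6272000.00 | 3584000.00
hole 1 | -3960.00 | 188.00 | 74.50 | -744480.00 | -295020.00
hole 2 | -2280.00 | 63.00 | 123.00 | -143640.00 | -280440.00
Σ | 38560.00 |  |  | 5383880.00 | 3008540.00
x̄ = 5383880.00 / 38560.00 = 139.62 mm
ȳ = 3008540.00 / 38560.00 = 78.02 mm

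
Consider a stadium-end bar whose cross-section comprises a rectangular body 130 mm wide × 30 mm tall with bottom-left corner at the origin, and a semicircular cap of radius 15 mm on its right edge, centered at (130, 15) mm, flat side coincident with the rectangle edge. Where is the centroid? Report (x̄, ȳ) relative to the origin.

x̄ = 70.93 mm, ȳ = 15.00 mm

rectangular body: A = 130 × 30 = 3900.00, centroid at (65.00, 15.00).
semicircular end: A = ½π·15² = 353.43, centroid at (136.37, 15.00).
ΣA = 4253.43 mm²
ΣAx̄ = (3900.00)(65.00) + (353.43)(136.37) = 301695.79 mm³
ΣAȳ = (3900.00)(15.00) + (353.43)(15.00) = 63801.44 mm³
x̄ = 301695.79 / 4253.43 = 70.93 mm
ȳ = 63801.44 / 4253.43 = 15.00 mm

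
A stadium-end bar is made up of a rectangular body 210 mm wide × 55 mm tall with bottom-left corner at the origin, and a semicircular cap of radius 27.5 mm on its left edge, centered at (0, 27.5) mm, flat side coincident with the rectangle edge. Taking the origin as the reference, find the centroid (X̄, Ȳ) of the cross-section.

rectangular body: A = 210 × 55 = 11550.00, centroid at (105.00, 27.50).
semicircular end: A = ½π·27.5² = 1187.91, centroid at (-11.67, 27.50).
ΣA = 12737.91 mm², ΣAX̄ = 1198885.42 mm³, ΣAȲ = 350292.65 mm³.
X̄ = 1198885.42/12737.91 = 94.12 mm; Ȳ = 350292.65/12737.91 = 27.50 mm.

X̄ = 94.12 mm, Ȳ = 27.50 mm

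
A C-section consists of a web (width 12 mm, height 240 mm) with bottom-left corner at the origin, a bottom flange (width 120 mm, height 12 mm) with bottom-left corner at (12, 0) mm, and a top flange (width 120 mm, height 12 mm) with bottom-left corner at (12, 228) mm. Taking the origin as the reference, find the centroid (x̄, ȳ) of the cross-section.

x̄ = 39.00 mm, ȳ = 120.00 mm

web: A = 12 × 240 = 2880.00, centroid at (6.00, 120.00).
bottom flange: A = 120 × 12 = 1440.00, centroid at (72.00, 6.00).
top flange: A = 120 × 12 = 1440.00, centroid at (72.00, 234.00).
ΣA = 5760.00 mm², ΣAx̄ = 224640.00 mm³, ΣAȳ = 691200.00 mm³.
x̄ = 224640.00/5760.00 = 39.00 mm; ȳ = 691200.00/5760.00 = 120.00 mm.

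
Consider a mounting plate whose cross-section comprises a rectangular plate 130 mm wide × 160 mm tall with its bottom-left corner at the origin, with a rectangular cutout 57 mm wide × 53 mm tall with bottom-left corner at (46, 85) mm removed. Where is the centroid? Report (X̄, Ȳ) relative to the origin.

plate: A = 130 × 160 = 20800.00, centroid at (65.00, 80.00).
hole: A = −(57 × 53) = -3021.00, centroid at (74.50, 111.50).
ΣA = 17779.00 mm²
ΣAX̄ = (20800.00)(65.00) + (-3021.00)(74.50) = 1126935.50 mm³
ΣAȲ = (20800.00)(80.00) + (-3021.00)(111.50) = 1327158.50 mm³
X̄ = 1126935.50 / 17779.00 = 63.39 mm
Ȳ = 1327158.50 / 17779.00 = 74.65 mm

X̄ = 63.39 mm, Ȳ = 74.65 mm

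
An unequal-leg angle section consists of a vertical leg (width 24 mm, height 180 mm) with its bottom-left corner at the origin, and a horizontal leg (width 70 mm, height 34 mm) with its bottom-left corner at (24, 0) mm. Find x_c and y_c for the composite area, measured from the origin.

x_c = 28.70 mm, y_c = 64.07 mm

vertical leg: A = 24 × 180 = 4320.00, centroid at (12.00, 90.00).
horizontal leg: A = 70 × 34 = 2380.00, centroid at (59.00, 17.00).
ΣA = 6700.00 mm²
ΣAx_c = (4320.00)(12.00) + (2380.00)(59.00) = 192260.00 mm³
ΣAy_c = (4320.00)(90.00) + (2380.00)(17.00) = 429260.00 mm³
x_c = 192260.00 / 6700.00 = 28.70 mm
y_c = 429260.00 / 6700.00 = 64.07 mm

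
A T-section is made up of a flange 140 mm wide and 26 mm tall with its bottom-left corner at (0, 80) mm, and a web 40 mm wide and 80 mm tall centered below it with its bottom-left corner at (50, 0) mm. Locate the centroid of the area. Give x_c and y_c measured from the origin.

web: A = 40 × 80 = 3200.00, centroid at (70.00, 40.00).
flange: A = 140 × 26 = 3640.00, centroid at (70.00, 93.00).
ΣA = 6840.00 mm², ΣAx_c = 478800.00 mm³, ΣAy_c = 466520.00 mm³.
x_c = 478800.00/6840.00 = 70.00 mm; y_c = 466520.00/6840.00 = 68.20 mm.

x_c = 70.00 mm, y_c = 68.20 mm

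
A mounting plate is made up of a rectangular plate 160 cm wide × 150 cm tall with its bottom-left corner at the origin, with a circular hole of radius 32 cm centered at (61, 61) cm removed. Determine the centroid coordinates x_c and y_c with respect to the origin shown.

Part | A | x̄ᵢ | ȳᵢ | A·x̄ᵢ | A·ȳᵢ
plate | 24000.00 | 80.00 | 75.00 | 1920000.00 | 1800000.00
hole | -3216.99 | 61.00 | 61.00 | -196236.44 | -196236.44
Σ | 20783.01 |  |  | 1723763.56 | 1603763.56
x_c = 1723763.56 / 20783.01 = 82.94 cm
y_c = 1603763.56 / 20783.01 = 77.17 cm

x_c = 82.94 cm, y_c = 77.17 cm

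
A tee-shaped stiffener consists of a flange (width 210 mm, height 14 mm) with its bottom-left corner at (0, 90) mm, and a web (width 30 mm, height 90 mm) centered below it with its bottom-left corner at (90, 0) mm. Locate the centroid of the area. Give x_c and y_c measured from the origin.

web: A = 30 × 90 = 2700.00, centroid at (105.00, 45.00).
flange: A = 210 × 14 = 2940.00, centroid at (105.00, 97.00).
ΣA = 5640.00 mm²
ΣAx_c = (2700.00)(105.00) + (2940.00)(105.00) = 592200.00 mm³
ΣAy_c = (2700.00)(45.00) + (2940.00)(97.00) = 406680.00 mm³
x_c = 592200.00 / 5640.00 = 105.00 mm
y_c = 406680.00 / 5640.00 = 72.11 mm

x_c = 105.00 mm, y_c = 72.11 mm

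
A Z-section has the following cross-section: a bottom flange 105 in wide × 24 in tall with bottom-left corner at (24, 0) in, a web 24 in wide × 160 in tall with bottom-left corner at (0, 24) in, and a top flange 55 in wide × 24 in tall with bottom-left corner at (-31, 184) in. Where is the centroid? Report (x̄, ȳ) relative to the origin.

Part | A | x̄ᵢ | ȳᵢ | A·x̄ᵢ | A·ȳᵢ
bottom flange | 2520.00 | 76.50 | 12.00 | 192780.00 | 30240.00
web | 3840.00 | 12.00 | 104.00 | 46080.00 | 399360.00
top flange | 1320.00 | -3.50 | 196.00 | -4620.00 | 258720.00
Σ | 7680.00 |  |  | 234240.00 | 688320.00
x̄ = 234240.00 / 7680.00 = 30.50 in
ȳ = 688320.00 / 7680.00 = 89.62 in

x̄ = 30.50 in, ȳ = 89.62 in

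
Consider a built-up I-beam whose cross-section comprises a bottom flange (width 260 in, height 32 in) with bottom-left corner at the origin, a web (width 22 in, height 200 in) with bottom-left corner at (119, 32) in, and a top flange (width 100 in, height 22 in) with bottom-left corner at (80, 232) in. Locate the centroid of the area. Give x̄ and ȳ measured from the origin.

bottom flange: A = 260 × 32 = 8320.00, centroid at (130.00, 16.00).
web: A = 22 × 200 = 4400.00, centroid at (130.00, 132.00).
top flange: A = 100 × 22 = 2200.00, centroid at (130.00, 243.00).
ΣA = 14920.00 in², ΣAx̄ = 1939600.00 in³, ΣAȳ = 1248520.00 in³.
x̄ = 1939600.00/14920.00 = 130.00 in; ȳ = 1248520.00/14920.00 = 83.68 in.

x̄ = 130.00 in, ȳ = 83.68 in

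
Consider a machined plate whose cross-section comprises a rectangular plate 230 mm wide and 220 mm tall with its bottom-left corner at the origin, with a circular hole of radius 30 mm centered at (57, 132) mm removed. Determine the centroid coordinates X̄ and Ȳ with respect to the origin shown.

X̄ = 118.43 mm, Ȳ = 108.70 mm

Part | A | x̄ᵢ | ȳᵢ | A·x̄ᵢ | A·ȳᵢ
plate | 50600.00 | 115.00 | 110.00 | 5819000.00 | 5566000.00
hole | -2827.43 | 57.00 | 132.00 | -161163.70 | -373221.21
Σ | 47772.57 |  |  | 5657836.30 | 5192778.79
X̄ = 5657836.30 / 47772.57 = 118.43 mm
Ȳ = 5192778.79 / 47772.57 = 108.70 mm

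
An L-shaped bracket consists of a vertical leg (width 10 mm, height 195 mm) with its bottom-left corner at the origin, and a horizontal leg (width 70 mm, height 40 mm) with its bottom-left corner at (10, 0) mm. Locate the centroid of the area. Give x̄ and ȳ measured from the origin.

x̄ = 28.58 mm, ȳ = 51.82 mm

vertical leg: A = 10 × 195 = 1950.00, centroid at (5.00, 97.50).
horizontal leg: A = 70 × 40 = 2800.00, centroid at (45.00, 20.00).
ΣA = 4750.00 mm²
ΣAx̄ = (1950.00)(5.00) + (2800.00)(45.00) = 135750.00 mm³
ΣAȳ = (1950.00)(97.50) + (2800.00)(20.00) = 246125.00 mm³
x̄ = 135750.00 / 4750.00 = 28.58 mm
ȳ = 246125.00 / 4750.00 = 51.82 mm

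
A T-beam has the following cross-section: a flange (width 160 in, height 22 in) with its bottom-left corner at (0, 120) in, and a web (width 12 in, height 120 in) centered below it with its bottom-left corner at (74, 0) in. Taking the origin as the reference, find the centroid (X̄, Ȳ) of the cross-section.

X̄ = 80.00 in, Ȳ = 110.39 in

web: A = 12 × 120 = 1440.00, centroid at (80.00, 60.00).
flange: A = 160 × 22 = 3520.00, centroid at (80.00, 131.00).
ΣA = 4960.00 in², ΣAX̄ = 396800.00 in³, ΣAȲ = 547520.00 in³.
X̄ = 396800.00/4960.00 = 80.00 in; Ȳ = 547520.00/4960.00 = 110.39 in.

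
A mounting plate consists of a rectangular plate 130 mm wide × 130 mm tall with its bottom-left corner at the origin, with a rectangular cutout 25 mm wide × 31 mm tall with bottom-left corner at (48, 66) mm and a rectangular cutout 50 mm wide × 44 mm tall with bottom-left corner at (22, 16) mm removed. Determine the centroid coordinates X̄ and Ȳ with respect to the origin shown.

plate: A = 130 × 130 = 16900.00, centroid at (65.00, 65.00).
hole 1: A = −(25 × 31) = -775.00, centroid at (60.50, 81.50).
hole 2: A = −(50 × 44) = -2200.00, centroid at (47.00, 38.00).
ΣA = 13925.00 mm²
ΣAX̄ = (16900.00)(65.00) + (-775.00)(60.50) + (-2200.00)(47.00) = 948212.50 mm³
ΣAȲ = (16900.00)(65.00) + (-775.00)(81.50) + (-2200.00)(38.00) = 951737.50 mm³
X̄ = 948212.50 / 13925.00 = 68.09 mm
Ȳ = 951737.50 / 13925.00 = 68.35 mm

X̄ = 68.09 mm, Ȳ = 68.35 mm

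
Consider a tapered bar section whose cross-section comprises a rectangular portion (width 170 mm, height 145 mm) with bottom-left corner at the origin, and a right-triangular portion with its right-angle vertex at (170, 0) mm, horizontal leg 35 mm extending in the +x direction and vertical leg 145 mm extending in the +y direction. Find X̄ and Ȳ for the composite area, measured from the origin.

X̄ = 94.02 mm, Ȳ = 70.24 mm

rectangular portion: A = 170 × 145 = 24650.00, centroid at (85.00, 72.50).
triangular portion: A = ½·35·145 = 2537.50, centroid at (181.67, 48.33).
ΣA = 27187.50 mm², ΣAX̄ = 2556229.17 mm³, ΣAȲ = 1909770.83 mm³.
X̄ = 2556229.17/27187.50 = 94.02 mm; Ȳ = 1909770.83/27187.50 = 70.24 mm.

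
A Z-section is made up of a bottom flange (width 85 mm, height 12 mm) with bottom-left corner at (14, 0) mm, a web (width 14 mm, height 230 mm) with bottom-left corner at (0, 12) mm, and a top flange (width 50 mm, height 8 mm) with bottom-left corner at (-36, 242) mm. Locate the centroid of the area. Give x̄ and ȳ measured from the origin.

bottom flange: A = 85 × 12 = 1020.00, centroid at (56.50, 6.00).
web: A = 14 × 230 = 3220.00, centroid at (7.00, 127.00).
top flange: A = 50 × 8 = 400.00, centroid at (-11.00, 246.00).
ΣA = 4640.00 mm², ΣAx̄ = 75770.00 mm³, ΣAȳ = 513460.00 mm³.
x̄ = 75770.00/4640.00 = 16.33 mm; ȳ = 513460.00/4640.00 = 110.66 mm.

x̄ = 16.33 mm, ȳ = 110.66 mm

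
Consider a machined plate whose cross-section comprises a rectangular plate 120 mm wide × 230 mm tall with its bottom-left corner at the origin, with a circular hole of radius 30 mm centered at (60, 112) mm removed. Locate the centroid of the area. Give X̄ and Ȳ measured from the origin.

X̄ = 60.00 mm, Ȳ = 115.34 mm

Part | A | x̄ᵢ | ȳᵢ | A·x̄ᵢ | A·ȳᵢ
plate | 27600.00 | 60.00 | 115.00 | 1656000.00 | 3174000.00
hole | -2827.43 | 60.00 | 112.00 | -169646.00 | -316672.54
Σ | 24772.57 |  |  | 1486354.00 | 2857327.46
X̄ = 1486354.00 / 24772.57 = 60.00 mm
Ȳ = 2857327.46 / 24772.57 = 115.34 mm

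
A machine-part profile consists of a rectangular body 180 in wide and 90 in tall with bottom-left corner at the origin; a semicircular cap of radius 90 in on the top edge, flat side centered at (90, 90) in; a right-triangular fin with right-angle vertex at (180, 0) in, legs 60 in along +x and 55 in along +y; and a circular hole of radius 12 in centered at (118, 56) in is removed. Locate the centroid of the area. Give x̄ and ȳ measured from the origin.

x̄ = 95.61 in, ȳ = 78.52 in

Part | A | x̄ᵢ | ȳᵢ | A·x̄ᵢ | A·ȳᵢ
rectangular body | 16200.00 | 90.00 | 45.00 | 1458000.00 | 729000.00
semicircular top | 12723.45 | 90.00 | 128.20 | 1145110.52 | 1631110.52
triangular fin | 1650.00 | 200.00 | 18.33 | 330000.00 | 30250.00
hole | -452.39 | 118.00 | 56.00 | -53381.94 | -25333.80
Σ | 30121.06 |  |  | 2879728.58 | 2365026.72
x̄ = 2879728.58 / 30121.06 = 95.61 in
ȳ = 2365026.72 / 30121.06 = 78.52 in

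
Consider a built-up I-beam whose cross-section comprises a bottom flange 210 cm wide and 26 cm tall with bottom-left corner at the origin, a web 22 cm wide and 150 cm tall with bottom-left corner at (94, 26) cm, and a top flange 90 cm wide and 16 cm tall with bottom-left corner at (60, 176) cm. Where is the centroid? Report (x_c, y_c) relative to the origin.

Part | A | x̄ᵢ | ȳᵢ | A·x̄ᵢ | A·ȳᵢ
bottom flange | 5460.00 | 105.00 | 13.00 | 573300.00 | 70980.00
web | 3300.00 | 105.00 | 101.00 | 346500.00 | 333300.00
top flange | 1440.00 | 105.00 | 184.00 | 151200.00 | 264960.00
Σ | 10200.00 |  |  | 1071000.00 | 669240.00
x_c = 1071000.00 / 10200.00 = 105.00 cm
y_c = 669240.00 / 10200.00 = 65.61 cm

x_c = 105.00 cm, y_c = 65.61 cm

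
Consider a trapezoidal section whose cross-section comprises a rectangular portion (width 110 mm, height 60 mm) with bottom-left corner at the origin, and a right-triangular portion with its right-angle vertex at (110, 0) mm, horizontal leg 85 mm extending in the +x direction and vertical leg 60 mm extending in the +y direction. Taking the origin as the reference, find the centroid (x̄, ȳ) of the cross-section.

x̄ = 78.22 mm, ȳ = 27.21 mm

Part | A | x̄ᵢ | ȳᵢ | A·x̄ᵢ | A·ȳᵢ
rectangular portion | 6600.00 | 55.00 | 30.00 | 363000.00 | 198000.00
triangular portion | 2550.00 | 138.33 | 20.00 | 352750.00 | 51000.00
Σ | 9150.00 |  |  | 715750.00 | 249000.00
x̄ = 715750.00 / 9150.00 = 78.22 mm
ȳ = 249000.00 / 9150.00 = 27.21 mm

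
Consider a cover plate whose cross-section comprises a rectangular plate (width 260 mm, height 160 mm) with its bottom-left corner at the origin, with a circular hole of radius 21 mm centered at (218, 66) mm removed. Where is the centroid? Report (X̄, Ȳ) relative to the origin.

Part | A | x̄ᵢ | ȳᵢ | A·x̄ᵢ | A·ȳᵢ
plate | 41600.00 | 130.00 | 80.00 | 5408000.00 | 3328000.00
hole | -1385.44 | 218.00 | 66.00 | -302026.43 | -91439.20
Σ | 40214.56 |  |  | 5105973.57 | 3236560.80
X̄ = 5105973.57 / 40214.56 = 126.97 mm
Ȳ = 3236560.80 / 40214.56 = 80.48 mm

X̄ = 126.97 mm, Ȳ = 80.48 mm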